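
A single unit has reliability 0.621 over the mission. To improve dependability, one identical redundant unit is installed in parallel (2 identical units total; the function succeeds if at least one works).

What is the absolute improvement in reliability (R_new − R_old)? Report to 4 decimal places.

0.2354

R_before = 0.621
R_after = 1 − (1 − 0.621)^2 = 0.8564
ΔR = 0.8564 − 0.621 = 0.2354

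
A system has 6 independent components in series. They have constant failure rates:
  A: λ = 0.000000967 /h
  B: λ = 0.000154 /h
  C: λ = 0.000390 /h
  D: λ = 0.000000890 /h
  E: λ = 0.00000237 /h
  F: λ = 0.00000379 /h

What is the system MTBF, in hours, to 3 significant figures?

1810

Series of exponential components: λ_sys = Σ λ_i
λ_sys = 0.000000967 + 0.000154 + 0.000390 + 0.000000890 + 0.00000237 + 0.00000379 = 5.5202e-04 /h
MTBF = 1 / λ_sys = 1810 h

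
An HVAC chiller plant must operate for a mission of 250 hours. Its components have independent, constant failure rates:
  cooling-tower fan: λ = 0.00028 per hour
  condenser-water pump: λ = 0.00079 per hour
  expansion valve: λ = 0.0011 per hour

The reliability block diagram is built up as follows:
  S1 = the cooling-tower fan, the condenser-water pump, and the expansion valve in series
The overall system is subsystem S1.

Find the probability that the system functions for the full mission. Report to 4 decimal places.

R(cooling-tower fan) = exp(−0.00028 × 250) = 0.932394
R(condenser-water pump) = exp(−0.00079 × 250) = 0.820780
R(expansion valve) = exp(−0.0011 × 250) = 0.759572
Series (cooling-tower fan, condenser-water pump, and expansion valve): 0.932394 × 0.820780 × 0.759572 = 0.5813

0.5813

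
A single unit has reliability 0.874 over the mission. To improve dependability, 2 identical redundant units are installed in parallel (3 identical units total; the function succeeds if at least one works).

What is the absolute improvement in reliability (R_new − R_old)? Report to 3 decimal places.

R_before = 0.874
R_after = 1 − (1 − 0.874)^3 = 0.998
ΔR = 0.998 − 0.874 = 0.124

0.124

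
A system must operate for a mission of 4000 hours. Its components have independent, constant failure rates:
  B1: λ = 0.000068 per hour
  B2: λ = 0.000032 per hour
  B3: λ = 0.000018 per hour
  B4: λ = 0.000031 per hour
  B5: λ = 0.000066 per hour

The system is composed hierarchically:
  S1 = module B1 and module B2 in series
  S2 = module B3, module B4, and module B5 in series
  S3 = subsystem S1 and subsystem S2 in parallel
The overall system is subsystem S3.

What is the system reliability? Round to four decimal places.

R(B1) = exp(−0.000068 × 4000) = 0.761854
R(B2) = exp(−0.000032 × 4000) = 0.879853
R(B3) = exp(−0.000018 × 4000) = 0.930531
R(B4) = exp(−0.000031 × 4000) = 0.883380
R(B5) = exp(−0.000066 × 4000) = 0.767974
Series (B1 and B2): 0.761854 × 0.879853 = 0.670320
Series (B3, B4, and B5): 0.930531 × 0.883380 × 0.767974 = 0.631284
Parallel ([0.670320] and [0.631284]): 1 − (1 − 0.670320)(1 − 0.631284) = 0.8784

0.8784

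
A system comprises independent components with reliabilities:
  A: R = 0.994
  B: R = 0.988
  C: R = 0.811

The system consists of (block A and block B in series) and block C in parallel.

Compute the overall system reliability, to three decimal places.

0.997

Series (A and B): 0.99400 × 0.98800 = 0.98207
Parallel ([0.98207] and C): 1 − (1 − 0.98207)(1 − 0.81100) = 0.997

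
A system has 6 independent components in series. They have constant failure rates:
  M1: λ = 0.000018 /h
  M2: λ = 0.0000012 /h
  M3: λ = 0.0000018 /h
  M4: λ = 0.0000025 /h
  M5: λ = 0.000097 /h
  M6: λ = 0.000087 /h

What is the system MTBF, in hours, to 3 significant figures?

Series of exponential components: λ_sys = Σ λ_i
λ_sys = 0.000018 + 0.0000012 + 0.0000018 + 0.0000025 + 0.000097 + 0.000087 = 2.0750e-04 /h
MTBF = 1 / λ_sys = 4820 h

4820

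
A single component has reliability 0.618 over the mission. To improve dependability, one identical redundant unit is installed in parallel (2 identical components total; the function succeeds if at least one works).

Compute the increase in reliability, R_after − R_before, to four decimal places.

R_before = 0.618
R_after = 1 − (1 − 0.618)^2 = 0.8541
ΔR = 0.8541 − 0.618 = 0.2361

0.2361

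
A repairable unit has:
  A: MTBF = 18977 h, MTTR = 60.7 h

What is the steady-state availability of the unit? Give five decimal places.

0.99681

A(A) = MTBF/(MTBF+MTTR) = 18977/(18977+60.7) = 0.99681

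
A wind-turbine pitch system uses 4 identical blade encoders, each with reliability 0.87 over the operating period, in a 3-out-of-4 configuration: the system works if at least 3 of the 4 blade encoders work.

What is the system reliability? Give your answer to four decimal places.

0.9153

R = Σ_{i=3}^{4} C(4,i) p^i (1−p)^{4−i} with p = 0.87
C(4,3)·0.87^3·0.13^1 = 0.342422
C(4,4)·0.87^4·0.13^0 = 0.572898
Sum = 0.9153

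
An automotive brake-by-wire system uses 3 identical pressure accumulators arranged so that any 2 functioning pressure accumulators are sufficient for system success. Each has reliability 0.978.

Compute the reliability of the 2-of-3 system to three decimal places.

0.999

R = Σ_{i=2}^{3} C(3,i) p^i (1−p)^{3−i} with p = 0.978
C(3,2)·0.978^2·0.022^1 = 0.06313
C(3,3)·0.978^3·0.022^0 = 0.93544
Sum = 0.999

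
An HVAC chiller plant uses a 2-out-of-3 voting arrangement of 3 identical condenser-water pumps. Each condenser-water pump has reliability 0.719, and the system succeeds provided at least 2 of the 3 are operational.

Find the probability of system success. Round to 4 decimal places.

R = Σ_{i=2}^{3} C(3,i) p^i (1−p)^{3−i} with p = 0.719
C(3,2)·0.719^2·0.281^1 = 0.435798
C(3,3)·0.719^3·0.281^0 = 0.371695
Sum = 0.8075

0.8075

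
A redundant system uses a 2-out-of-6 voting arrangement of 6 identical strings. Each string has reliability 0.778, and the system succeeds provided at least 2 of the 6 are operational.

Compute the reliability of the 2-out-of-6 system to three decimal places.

R = Σ_{i=2}^{6} C(6,i) p^i (1−p)^{6−i} with p = 0.778
C(6,2)·0.778^2·0.222^4 = 0.02205
C(6,3)·0.778^3·0.222^3 = 0.10305
C(6,4)·0.778^4·0.222^2 = 0.27084
C(6,5)·0.778^5·0.222^1 = 0.37967
C(6,6)·0.778^6·0.222^0 = 0.22176
Sum = 0.997

0.997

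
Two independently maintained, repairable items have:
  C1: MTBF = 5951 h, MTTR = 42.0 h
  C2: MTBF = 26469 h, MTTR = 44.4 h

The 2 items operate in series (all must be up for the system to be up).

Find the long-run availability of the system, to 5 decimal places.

A(C1) = MTBF/(MTBF+MTTR) = 5951/(5951+42.0) = 0.992992
A(C2) = MTBF/(MTBF+MTTR) = 26469/(26469+44.4) = 0.998325
Series availability: 0.992992 × 0.998325 = 0.99133

0.99133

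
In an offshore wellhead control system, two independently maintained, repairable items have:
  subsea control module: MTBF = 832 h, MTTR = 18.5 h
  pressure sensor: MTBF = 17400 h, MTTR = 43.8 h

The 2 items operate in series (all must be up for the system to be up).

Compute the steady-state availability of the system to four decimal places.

A(subsea control module) = MTBF/(MTBF+MTTR) = 832/(832+18.5) = 0.978248
A(pressure sensor) = MTBF/(MTBF+MTTR) = 17400/(17400+43.8) = 0.997489
Series availability: 0.978248 × 0.997489 = 0.9758

0.9758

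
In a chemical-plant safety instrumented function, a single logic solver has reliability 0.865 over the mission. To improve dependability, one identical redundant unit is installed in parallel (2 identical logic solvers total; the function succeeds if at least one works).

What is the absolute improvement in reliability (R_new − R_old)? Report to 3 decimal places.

R_before = 0.865
R_after = 1 − (1 − 0.865)^2 = 0.982
ΔR = 0.982 − 0.865 = 0.117

0.117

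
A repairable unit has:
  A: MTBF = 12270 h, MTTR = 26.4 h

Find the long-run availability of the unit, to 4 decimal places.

A(A) = MTBF/(MTBF+MTTR) = 12270/(12270+26.4) = 0.9979

0.9979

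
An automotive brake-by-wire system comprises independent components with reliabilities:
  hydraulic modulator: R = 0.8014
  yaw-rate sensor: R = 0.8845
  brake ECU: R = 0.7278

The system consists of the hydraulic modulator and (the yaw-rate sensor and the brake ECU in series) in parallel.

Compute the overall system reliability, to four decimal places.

Series (yaw-rate sensor and brake ECU): 0.884500 × 0.727800 = 0.643739
Parallel (hydraulic modulator and [0.643739]): 1 − (1 − 0.801400)(1 − 0.643739) = 0.9292

0.9292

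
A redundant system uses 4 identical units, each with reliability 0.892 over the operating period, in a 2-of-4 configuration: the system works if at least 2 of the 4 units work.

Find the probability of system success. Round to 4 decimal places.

R = Σ_{i=2}^{4} C(4,i) p^i (1−p)^{4−i} with p = 0.892
C(4,2)·0.892^2·0.108^2 = 0.055684
C(4,3)·0.892^3·0.108^1 = 0.306604
C(4,4)·0.892^4·0.108^0 = 0.633081
Sum = 0.9954

0.9954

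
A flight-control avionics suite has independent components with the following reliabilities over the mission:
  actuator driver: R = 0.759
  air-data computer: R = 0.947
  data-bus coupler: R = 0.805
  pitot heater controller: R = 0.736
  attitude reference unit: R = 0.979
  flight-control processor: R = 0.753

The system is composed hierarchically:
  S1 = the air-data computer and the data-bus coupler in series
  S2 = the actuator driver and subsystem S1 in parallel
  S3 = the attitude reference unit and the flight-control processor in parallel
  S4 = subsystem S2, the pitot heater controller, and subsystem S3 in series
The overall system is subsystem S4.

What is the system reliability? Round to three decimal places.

Series (air-data computer and data-bus coupler): 0.94700 × 0.80500 = 0.76234
Parallel (actuator driver and [0.76234]): 1 − (1 − 0.75900)(1 − 0.76234) = 0.94272
Parallel (attitude reference unit and flight-control processor): 1 − (1 − 0.97900)(1 − 0.75300) = 0.99481
Series ([0.94272], pitot heater controller, and [0.99481]): 0.94272 × 0.73600 × 0.99481 = 0.690

0.690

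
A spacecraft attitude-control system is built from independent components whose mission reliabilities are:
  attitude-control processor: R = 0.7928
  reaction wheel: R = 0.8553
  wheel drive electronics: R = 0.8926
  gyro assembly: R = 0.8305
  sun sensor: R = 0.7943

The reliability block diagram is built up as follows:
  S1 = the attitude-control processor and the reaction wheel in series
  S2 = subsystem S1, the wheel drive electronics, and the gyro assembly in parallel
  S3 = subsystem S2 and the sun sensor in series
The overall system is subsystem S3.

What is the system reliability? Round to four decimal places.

0.7896

Series (attitude-control processor and reaction wheel): 0.792800 × 0.855300 = 0.678082
Parallel ([0.678082], wheel drive electronics, and gyro assembly): 1 − (1 − 0.678082)(1 − 0.892600)(1 − 0.830500) = 0.994140
Series ([0.994140] and sun sensor): 0.994140 × 0.794300 = 0.7896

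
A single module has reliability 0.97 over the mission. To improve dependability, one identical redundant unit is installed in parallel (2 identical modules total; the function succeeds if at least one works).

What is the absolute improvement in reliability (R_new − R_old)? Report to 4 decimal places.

0.0291

R_before = 0.97
R_after = 1 − (1 − 0.97)^2 = 0.9991
ΔR = 0.9991 − 0.97 = 0.0291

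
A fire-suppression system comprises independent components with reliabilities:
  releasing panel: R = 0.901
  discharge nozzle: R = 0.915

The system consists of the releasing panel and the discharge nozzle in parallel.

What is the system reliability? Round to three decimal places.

Parallel (releasing panel and discharge nozzle): 1 − (1 − 0.90100)(1 − 0.91500) = 0.992

0.992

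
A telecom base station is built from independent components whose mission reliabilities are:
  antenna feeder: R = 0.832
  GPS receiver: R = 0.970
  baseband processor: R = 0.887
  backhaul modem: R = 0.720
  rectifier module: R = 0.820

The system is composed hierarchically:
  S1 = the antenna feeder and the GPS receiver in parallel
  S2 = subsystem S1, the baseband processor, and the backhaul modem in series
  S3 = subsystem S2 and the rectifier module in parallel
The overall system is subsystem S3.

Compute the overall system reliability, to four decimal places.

0.9344

Parallel (antenna feeder and GPS receiver): 1 − (1 − 0.832000)(1 − 0.970000) = 0.994960
Series ([0.994960], baseband processor, and backhaul modem): 0.994960 × 0.887000 × 0.720000 = 0.635421
Parallel ([0.635421] and rectifier module): 1 − (1 − 0.635421)(1 − 0.820000) = 0.9344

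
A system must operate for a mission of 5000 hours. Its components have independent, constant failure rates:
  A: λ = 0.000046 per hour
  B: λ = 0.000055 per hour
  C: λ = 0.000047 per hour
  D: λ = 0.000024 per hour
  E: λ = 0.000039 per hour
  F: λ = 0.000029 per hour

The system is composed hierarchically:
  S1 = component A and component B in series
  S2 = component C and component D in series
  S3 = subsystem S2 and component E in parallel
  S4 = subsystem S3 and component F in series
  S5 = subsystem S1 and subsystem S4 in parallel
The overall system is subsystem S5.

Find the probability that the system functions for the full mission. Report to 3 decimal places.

R(A) = exp(−0.000046 × 5000) = 0.79453
R(B) = exp(−0.000055 × 5000) = 0.75957
R(C) = exp(−0.000047 × 5000) = 0.79057
R(D) = exp(−0.000024 × 5000) = 0.88692
R(E) = exp(−0.000039 × 5000) = 0.82283
R(F) = exp(−0.000029 × 5000) = 0.86502
Series (A and B): 0.79453 × 0.75957 = 0.60350
Series (C and D): 0.79057 × 0.88692 = 0.70117
Parallel ([0.70117] and E): 1 − (1 − 0.70117)(1 − 0.82283) = 0.94706
Series ([0.94706] and F): 0.94706 × 0.86502 = 0.81923
Parallel ([0.60350] and [0.81923]): 1 − (1 − 0.60350)(1 − 0.81923) = 0.928

0.928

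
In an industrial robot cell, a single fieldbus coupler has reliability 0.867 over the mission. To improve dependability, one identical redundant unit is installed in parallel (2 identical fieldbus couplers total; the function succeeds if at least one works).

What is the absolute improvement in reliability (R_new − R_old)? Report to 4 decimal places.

R_before = 0.867
R_after = 1 − (1 − 0.867)^2 = 0.9823
ΔR = 0.9823 − 0.867 = 0.1153

0.1153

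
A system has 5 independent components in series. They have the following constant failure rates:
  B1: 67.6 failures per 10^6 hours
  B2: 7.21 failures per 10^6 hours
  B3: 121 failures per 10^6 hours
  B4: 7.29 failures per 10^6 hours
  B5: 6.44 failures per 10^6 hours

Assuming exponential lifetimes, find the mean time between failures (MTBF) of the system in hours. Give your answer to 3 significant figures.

Series of exponential components: λ_sys = Σ λ_i
λ_sys = 0.0000676 + 0.00000721 + 0.000121 + 0.00000729 + 0.00000644 = 2.0954e-04 /h
MTBF = 1 / λ_sys = 4770 h

4770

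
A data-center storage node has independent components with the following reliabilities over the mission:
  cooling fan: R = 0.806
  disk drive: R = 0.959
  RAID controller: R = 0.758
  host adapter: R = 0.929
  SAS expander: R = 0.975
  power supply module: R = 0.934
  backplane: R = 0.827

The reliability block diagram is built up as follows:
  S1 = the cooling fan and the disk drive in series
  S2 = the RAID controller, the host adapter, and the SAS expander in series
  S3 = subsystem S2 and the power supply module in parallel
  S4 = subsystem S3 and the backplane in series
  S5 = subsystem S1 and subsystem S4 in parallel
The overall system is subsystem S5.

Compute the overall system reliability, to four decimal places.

Series (cooling fan and disk drive): 0.806000 × 0.959000 = 0.772954
Series (RAID controller, host adapter, and SAS expander): 0.758000 × 0.929000 × 0.975000 = 0.686577
Parallel ([0.686577] and power supply module): 1 − (1 − 0.686577)(1 − 0.934000) = 0.979314
Series ([0.979314] and backplane): 0.979314 × 0.827000 = 0.809893
Parallel ([0.772954] and [0.809893]): 1 − (1 − 0.772954)(1 − 0.809893) = 0.9568

0.9568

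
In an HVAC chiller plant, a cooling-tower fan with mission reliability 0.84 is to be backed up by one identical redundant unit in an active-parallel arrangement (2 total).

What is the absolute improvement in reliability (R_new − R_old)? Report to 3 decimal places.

0.134

R_before = 0.84
R_after = 1 − (1 − 0.84)^2 = 0.974
ΔR = 0.974 − 0.84 = 0.134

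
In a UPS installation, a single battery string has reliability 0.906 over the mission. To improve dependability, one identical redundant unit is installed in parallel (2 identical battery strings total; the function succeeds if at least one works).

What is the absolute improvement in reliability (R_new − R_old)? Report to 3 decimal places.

R_before = 0.906
R_after = 1 − (1 − 0.906)^2 = 0.991
ΔR = 0.991 − 0.906 = 0.085

0.085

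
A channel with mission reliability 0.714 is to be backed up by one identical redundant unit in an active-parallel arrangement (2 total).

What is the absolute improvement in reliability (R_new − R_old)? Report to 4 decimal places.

0.2042

R_before = 0.714
R_after = 1 − (1 − 0.714)^2 = 0.9182
ΔR = 0.9182 − 0.714 = 0.2042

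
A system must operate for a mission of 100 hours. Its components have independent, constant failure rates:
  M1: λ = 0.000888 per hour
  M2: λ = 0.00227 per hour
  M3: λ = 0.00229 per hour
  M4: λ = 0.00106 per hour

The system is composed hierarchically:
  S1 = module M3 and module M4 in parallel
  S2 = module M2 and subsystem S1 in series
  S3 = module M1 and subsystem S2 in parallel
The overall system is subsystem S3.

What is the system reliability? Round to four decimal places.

R(M1) = exp(−0.000888 × 100) = 0.915029
R(M2) = exp(−0.00227 × 100) = 0.796921
R(M3) = exp(−0.00229 × 100) = 0.795329
R(M4) = exp(−0.00106 × 100) = 0.899425
Parallel (M3 and M4): 1 − (1 − 0.795329)(1 − 0.899425) = 0.979415
Series (M2 and [0.979415]): 0.796921 × 0.979415 = 0.780516
Parallel (M1 and [0.780516]): 1 − (1 − 0.915029)(1 − 0.780516) = 0.9814

0.9814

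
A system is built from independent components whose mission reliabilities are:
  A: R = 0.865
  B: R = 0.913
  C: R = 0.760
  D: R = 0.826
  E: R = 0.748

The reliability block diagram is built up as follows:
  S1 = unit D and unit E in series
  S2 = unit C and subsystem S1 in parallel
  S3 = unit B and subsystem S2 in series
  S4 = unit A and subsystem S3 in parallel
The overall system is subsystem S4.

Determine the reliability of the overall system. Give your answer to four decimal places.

Series (D and E): 0.826000 × 0.748000 = 0.617848
Parallel (C and [0.617848]): 1 − (1 − 0.760000)(1 − 0.617848) = 0.908284
Series (B and [0.908284]): 0.913000 × 0.908284 = 0.829263
Parallel (A and [0.829263]): 1 − (1 − 0.865000)(1 − 0.829263) = 0.9770

0.9770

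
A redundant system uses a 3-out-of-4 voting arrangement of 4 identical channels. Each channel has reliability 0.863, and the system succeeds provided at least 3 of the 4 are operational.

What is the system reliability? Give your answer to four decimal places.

R = Σ_{i=3}^{4} C(4,i) p^i (1−p)^{4−i} with p = 0.863
C(4,3)·0.863^3·0.137^1 = 0.352219
C(4,4)·0.863^4·0.137^0 = 0.554681
Sum = 0.9069

0.9069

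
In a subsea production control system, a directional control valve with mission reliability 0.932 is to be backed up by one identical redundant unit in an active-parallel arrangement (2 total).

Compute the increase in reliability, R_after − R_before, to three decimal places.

R_before = 0.932
R_after = 1 − (1 − 0.932)^2 = 0.995
ΔR = 0.995 − 0.932 = 0.063

0.063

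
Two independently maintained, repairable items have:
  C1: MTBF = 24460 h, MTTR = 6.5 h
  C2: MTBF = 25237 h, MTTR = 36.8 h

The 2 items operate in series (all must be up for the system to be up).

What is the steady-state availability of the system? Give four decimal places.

0.9983

A(C1) = MTBF/(MTBF+MTTR) = 24460/(24460+6.5) = 0.999734
A(C2) = MTBF/(MTBF+MTTR) = 25237/(25237+36.8) = 0.998544
Series availability: 0.999734 × 0.998544 = 0.9983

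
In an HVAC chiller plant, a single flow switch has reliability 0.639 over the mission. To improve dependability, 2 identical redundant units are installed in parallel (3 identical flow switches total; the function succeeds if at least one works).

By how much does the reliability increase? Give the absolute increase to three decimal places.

0.314

R_before = 0.639
R_after = 1 − (1 − 0.639)^3 = 0.953
ΔR = 0.953 − 0.639 = 0.314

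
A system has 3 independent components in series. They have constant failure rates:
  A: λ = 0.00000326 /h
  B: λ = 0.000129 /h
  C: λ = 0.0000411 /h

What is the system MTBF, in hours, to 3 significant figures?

Series of exponential components: λ_sys = Σ λ_i
λ_sys = 0.00000326 + 0.000129 + 0.0000411 = 1.7336e-04 /h
MTBF = 1 / λ_sys = 5770 h

5770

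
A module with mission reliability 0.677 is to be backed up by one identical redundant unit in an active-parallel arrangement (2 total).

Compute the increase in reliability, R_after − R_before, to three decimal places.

0.219

R_before = 0.677
R_after = 1 − (1 − 0.677)^2 = 0.896
ΔR = 0.896 − 0.677 = 0.219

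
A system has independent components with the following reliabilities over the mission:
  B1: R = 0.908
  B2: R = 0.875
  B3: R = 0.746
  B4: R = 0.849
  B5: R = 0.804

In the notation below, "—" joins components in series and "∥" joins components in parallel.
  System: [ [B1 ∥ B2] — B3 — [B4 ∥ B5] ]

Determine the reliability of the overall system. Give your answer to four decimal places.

Parallel (B1 and B2): 1 − (1 − 0.908000)(1 − 0.875000) = 0.988500
Parallel (B4 and B5): 1 − (1 − 0.849000)(1 − 0.804000) = 0.970404
Series ([0.988500], B3, and [0.970404]): 0.988500 × 0.746000 × 0.970404 = 0.7156

0.7156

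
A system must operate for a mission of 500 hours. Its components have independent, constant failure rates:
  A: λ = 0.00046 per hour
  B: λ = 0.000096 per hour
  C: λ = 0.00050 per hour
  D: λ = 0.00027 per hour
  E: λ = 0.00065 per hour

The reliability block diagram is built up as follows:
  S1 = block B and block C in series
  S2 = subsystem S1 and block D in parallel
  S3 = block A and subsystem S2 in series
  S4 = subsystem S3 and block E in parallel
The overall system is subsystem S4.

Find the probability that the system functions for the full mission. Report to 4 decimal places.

R(A) = exp(−0.00046 × 500) = 0.794534
R(B) = exp(−0.000096 × 500) = 0.953134
R(C) = exp(−0.00050 × 500) = 0.778801
R(D) = exp(−0.00027 × 500) = 0.873716
R(E) = exp(−0.00065 × 500) = 0.722527
Series (B and C): 0.953134 × 0.778801 = 0.742302
Parallel ([0.742302] and D): 1 − (1 − 0.742302)(1 − 0.873716) = 0.967457
Series (A and [0.967457]): 0.794534 × 0.967457 = 0.768677
Parallel ([0.768677] and E): 1 − (1 − 0.768677)(1 − 0.722527) = 0.9358

0.9358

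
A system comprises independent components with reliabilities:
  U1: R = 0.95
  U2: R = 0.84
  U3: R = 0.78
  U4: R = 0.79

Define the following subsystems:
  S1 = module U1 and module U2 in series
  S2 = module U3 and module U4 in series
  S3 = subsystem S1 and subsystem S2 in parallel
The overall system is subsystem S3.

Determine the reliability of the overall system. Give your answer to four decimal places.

0.9225

Series (U1 and U2): 0.950000 × 0.840000 = 0.798000
Series (U3 and U4): 0.780000 × 0.790000 = 0.616200
Parallel ([0.798000] and [0.616200]): 1 − (1 − 0.798000)(1 − 0.616200) = 0.9225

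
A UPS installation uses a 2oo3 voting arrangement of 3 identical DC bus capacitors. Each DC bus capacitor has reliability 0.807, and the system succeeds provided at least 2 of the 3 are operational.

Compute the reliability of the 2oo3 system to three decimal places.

R = Σ_{i=2}^{3} C(3,i) p^i (1−p)^{3−i} with p = 0.807
C(3,2)·0.807^2·0.193^1 = 0.37707
C(3,3)·0.807^3·0.193^0 = 0.52556
Sum = 0.903

0.903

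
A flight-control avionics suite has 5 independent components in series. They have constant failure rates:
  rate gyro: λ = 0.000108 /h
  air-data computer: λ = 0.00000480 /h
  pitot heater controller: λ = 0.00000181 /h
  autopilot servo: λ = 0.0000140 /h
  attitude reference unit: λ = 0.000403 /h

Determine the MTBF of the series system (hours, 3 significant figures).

1880

Series of exponential components: λ_sys = Σ λ_i
λ_sys = 0.000108 + 0.00000480 + 0.00000181 + 0.0000140 + 0.000403 = 5.3161e-04 /h
MTBF = 1 / λ_sys = 1880 h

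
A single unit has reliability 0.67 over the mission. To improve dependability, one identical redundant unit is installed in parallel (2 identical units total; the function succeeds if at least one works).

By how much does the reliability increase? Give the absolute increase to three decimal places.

R_before = 0.67
R_after = 1 − (1 − 0.67)^2 = 0.891
ΔR = 0.891 − 0.67 = 0.221

0.221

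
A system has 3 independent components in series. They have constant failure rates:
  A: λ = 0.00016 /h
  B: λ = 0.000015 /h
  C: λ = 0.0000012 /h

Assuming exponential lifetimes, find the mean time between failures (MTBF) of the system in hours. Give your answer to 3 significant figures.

5680

Series of exponential components: λ_sys = Σ λ_i
λ_sys = 0.00016 + 0.000015 + 0.0000012 = 1.7620e-04 /h
MTBF = 1 / λ_sys = 5680 h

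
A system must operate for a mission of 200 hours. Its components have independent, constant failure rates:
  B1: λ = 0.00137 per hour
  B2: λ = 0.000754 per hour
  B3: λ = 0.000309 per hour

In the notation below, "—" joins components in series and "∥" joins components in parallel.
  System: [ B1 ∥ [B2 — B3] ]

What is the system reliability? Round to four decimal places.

R(B1) = exp(−0.00137 × 200) = 0.760332
R(B2) = exp(−0.000754 × 200) = 0.860020
R(B3) = exp(−0.000309 × 200) = 0.940071
Series (B2 and B3): 0.860020 × 0.940071 = 0.808480
Parallel (B1 and [0.808480]): 1 − (1 − 0.760332)(1 − 0.808480) = 0.9541

0.9541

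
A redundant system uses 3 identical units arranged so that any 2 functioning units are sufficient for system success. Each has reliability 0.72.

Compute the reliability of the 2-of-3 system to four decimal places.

0.8087

R = Σ_{i=2}^{3} C(3,i) p^i (1−p)^{3−i} with p = 0.72
C(3,2)·0.72^2·0.28^1 = 0.435456
C(3,3)·0.72^3·0.28^0 = 0.373248
Sum = 0.8087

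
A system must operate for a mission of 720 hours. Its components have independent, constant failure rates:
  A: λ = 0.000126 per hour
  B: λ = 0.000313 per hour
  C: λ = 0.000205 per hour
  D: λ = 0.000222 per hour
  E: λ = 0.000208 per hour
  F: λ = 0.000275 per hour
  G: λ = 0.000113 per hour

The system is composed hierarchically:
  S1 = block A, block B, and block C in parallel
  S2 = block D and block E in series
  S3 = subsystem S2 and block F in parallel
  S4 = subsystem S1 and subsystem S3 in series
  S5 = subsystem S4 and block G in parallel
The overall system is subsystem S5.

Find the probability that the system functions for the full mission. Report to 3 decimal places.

R(A) = exp(−0.000126 × 720) = 0.91327
R(B) = exp(−0.000313 × 720) = 0.79823
R(C) = exp(−0.000205 × 720) = 0.86278
R(D) = exp(−0.000222 × 720) = 0.85228
R(E) = exp(−0.000208 × 720) = 0.86091
R(F) = exp(−0.000275 × 720) = 0.82037
R(G) = exp(−0.000113 × 720) = 0.92186
Parallel (A, B, and C): 1 − (1 − 0.91327)(1 − 0.79823)(1 − 0.86278) = 0.99760
Series (D and E): 0.85228 × 0.86091 = 0.73374
Parallel ([0.73374] and F): 1 − (1 − 0.73374)(1 − 0.82037) = 0.95217
Series ([0.99760] and [0.95217]): 0.99760 × 0.95217 = 0.94988
Parallel ([0.94988] and G): 1 − (1 − 0.94988)(1 − 0.92186) = 0.996

0.996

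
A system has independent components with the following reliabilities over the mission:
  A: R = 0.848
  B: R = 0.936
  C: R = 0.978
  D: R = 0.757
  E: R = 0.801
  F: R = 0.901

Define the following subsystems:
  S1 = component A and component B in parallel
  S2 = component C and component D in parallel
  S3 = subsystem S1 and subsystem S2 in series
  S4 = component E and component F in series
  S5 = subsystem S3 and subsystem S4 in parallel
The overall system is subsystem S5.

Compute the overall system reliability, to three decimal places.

Parallel (A and B): 1 − (1 − 0.84800)(1 − 0.93600) = 0.99027
Parallel (C and D): 1 − (1 − 0.97800)(1 − 0.75700) = 0.99465
Series ([0.99027] and [0.99465]): 0.99027 × 0.99465 = 0.98497
Series (E and F): 0.80100 × 0.90100 = 0.72170
Parallel ([0.98497] and [0.72170]): 1 − (1 − 0.98497)(1 − 0.72170) = 0.996

0.996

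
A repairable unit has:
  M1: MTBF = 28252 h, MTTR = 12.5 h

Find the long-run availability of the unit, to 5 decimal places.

0.99956

A(M1) = MTBF/(MTBF+MTTR) = 28252/(28252+12.5) = 0.99956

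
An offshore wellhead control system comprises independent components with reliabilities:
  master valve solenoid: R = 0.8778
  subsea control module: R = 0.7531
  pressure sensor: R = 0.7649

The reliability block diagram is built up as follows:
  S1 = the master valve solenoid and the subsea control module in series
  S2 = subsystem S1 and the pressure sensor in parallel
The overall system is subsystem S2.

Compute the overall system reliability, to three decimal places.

Series (master valve solenoid and subsea control module): 0.87780 × 0.75310 = 0.66107
Parallel ([0.66107] and pressure sensor): 1 − (1 − 0.66107)(1 − 0.76490) = 0.920

0.920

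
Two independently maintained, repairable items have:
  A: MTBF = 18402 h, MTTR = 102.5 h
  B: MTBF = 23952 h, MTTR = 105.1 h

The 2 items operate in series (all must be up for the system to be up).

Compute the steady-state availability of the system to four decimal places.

0.9901

A(A) = MTBF/(MTBF+MTTR) = 18402/(18402+102.5) = 0.994461
A(B) = MTBF/(MTBF+MTTR) = 23952/(23952+105.1) = 0.995631
Series availability: 0.994461 × 0.995631 = 0.9901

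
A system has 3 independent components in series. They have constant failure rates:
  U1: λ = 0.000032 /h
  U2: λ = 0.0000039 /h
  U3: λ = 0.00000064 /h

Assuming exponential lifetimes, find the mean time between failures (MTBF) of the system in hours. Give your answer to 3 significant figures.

Series of exponential components: λ_sys = Σ λ_i
λ_sys = 0.000032 + 0.0000039 + 0.00000064 = 3.6540e-05 /h
MTBF = 1 / λ_sys = 27400 h

27400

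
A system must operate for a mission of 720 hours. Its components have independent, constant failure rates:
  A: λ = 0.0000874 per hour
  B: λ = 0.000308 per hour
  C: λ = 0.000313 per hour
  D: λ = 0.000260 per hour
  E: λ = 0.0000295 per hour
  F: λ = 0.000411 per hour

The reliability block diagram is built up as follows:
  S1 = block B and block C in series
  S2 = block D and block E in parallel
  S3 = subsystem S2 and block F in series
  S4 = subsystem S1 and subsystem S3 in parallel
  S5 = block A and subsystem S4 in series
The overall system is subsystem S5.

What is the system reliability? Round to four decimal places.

R(A) = exp(−0.0000874 × 720) = 0.939011
R(B) = exp(−0.000308 × 720) = 0.801108
R(C) = exp(−0.000313 × 720) = 0.798229
R(D) = exp(−0.000260 × 720) = 0.829278
R(E) = exp(−0.0000295 × 720) = 0.978984
R(F) = exp(−0.000411 × 720) = 0.743847
Series (B and C): 0.801108 × 0.798229 = 0.639468
Parallel (D and E): 1 − (1 − 0.829278)(1 − 0.978984) = 0.996412
Series ([0.996412] and F): 0.996412 × 0.743847 = 0.741178
Parallel ([0.639468] and [0.741178]): 1 − (1 − 0.639468)(1 − 0.741178) = 0.906686
Series (A and [0.906686]): 0.939011 × 0.906686 = 0.8514

0.8514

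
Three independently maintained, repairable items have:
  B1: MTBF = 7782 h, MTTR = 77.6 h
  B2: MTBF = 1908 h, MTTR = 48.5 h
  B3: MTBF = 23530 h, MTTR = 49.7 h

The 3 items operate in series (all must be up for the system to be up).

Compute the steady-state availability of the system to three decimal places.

0.964

A(B1) = MTBF/(MTBF+MTTR) = 7782/(7782+77.6) = 0.990127
A(B2) = MTBF/(MTBF+MTTR) = 1908/(1908+48.5) = 0.975211
A(B3) = MTBF/(MTBF+MTTR) = 23530/(23530+49.7) = 0.997892
Series availability: 0.990127 × 0.975211 × 0.997892 = 0.964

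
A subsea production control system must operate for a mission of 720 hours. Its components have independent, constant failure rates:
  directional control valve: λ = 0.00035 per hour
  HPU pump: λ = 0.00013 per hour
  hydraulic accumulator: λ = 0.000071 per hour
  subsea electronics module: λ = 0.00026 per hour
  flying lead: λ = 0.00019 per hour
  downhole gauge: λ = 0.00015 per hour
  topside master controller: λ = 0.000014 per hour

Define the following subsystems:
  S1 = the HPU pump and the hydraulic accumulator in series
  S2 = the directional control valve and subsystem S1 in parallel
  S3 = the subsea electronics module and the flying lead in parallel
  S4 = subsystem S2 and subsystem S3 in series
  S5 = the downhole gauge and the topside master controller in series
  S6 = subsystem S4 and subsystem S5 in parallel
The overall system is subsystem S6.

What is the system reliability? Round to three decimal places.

0.994

R(directional control valve) = exp(−0.00035 × 720) = 0.77724
R(HPU pump) = exp(−0.00013 × 720) = 0.91065
R(hydraulic accumulator) = exp(−0.000071 × 720) = 0.95016
R(subsea electronics module) = exp(−0.00026 × 720) = 0.82928
R(flying lead) = exp(−0.00019 × 720) = 0.87214
R(downhole gauge) = exp(−0.00015 × 720) = 0.89763
R(topside master controller) = exp(−0.000014 × 720) = 0.98997
Series (HPU pump and hydraulic accumulator): 0.91065 × 0.95016 = 0.86526
Parallel (directional control valve and [0.86526]): 1 − (1 − 0.77724)(1 − 0.86526) = 0.96999
Parallel (subsea electronics module and flying lead): 1 − (1 − 0.82928)(1 − 0.87214) = 0.97817
Series ([0.96999] and [0.97817]): 0.96999 × 0.97817 = 0.94882
Series (downhole gauge and topside master controller): 0.89763 × 0.98997 = 0.88863
Parallel ([0.94882] and [0.88863]): 1 − (1 − 0.94882)(1 − 0.88863) = 0.994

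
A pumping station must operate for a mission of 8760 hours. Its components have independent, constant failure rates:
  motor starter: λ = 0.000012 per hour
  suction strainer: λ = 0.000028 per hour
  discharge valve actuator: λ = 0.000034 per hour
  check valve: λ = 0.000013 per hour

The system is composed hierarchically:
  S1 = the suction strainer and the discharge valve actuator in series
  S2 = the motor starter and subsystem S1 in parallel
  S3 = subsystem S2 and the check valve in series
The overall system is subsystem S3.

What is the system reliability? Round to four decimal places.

R(motor starter) = exp(−0.000012 × 8760) = 0.900216
R(suction strainer) = exp(−0.000028 × 8760) = 0.782485
R(discharge valve actuator) = exp(−0.000034 × 8760) = 0.742420
R(check valve) = exp(−0.000013 × 8760) = 0.892365
Series (suction strainer and discharge valve actuator): 0.782485 × 0.742420 = 0.580933
Parallel (motor starter and [0.580933]): 1 − (1 − 0.900216)(1 − 0.580933) = 0.958184
Series ([0.958184] and check valve): 0.958184 × 0.892365 = 0.8550

0.8550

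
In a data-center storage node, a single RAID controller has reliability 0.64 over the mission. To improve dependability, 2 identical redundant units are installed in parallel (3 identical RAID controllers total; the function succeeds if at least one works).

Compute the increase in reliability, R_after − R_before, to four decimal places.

0.3133

R_before = 0.64
R_after = 1 − (1 − 0.64)^3 = 0.9533
ΔR = 0.9533 − 0.64 = 0.3133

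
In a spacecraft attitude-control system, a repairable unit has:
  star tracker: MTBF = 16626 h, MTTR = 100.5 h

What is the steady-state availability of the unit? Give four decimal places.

A(star tracker) = MTBF/(MTBF+MTTR) = 16626/(16626+100.5) = 0.9940

0.9940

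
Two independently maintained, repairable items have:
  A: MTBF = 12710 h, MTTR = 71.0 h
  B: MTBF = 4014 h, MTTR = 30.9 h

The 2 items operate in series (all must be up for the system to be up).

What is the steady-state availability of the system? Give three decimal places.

A(A) = MTBF/(MTBF+MTTR) = 12710/(12710+71.0) = 0.994445
A(B) = MTBF/(MTBF+MTTR) = 4014/(4014+30.9) = 0.992361
Series availability: 0.994445 × 0.992361 = 0.987

0.987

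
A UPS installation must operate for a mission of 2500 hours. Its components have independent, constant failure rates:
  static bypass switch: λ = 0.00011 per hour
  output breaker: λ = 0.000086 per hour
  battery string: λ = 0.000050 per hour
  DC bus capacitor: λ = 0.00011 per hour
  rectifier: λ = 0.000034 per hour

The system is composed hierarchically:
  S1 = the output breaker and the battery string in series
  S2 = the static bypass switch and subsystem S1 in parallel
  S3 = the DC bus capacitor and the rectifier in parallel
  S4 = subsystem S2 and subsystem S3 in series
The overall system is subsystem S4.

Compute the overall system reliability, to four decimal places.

0.9125

R(static bypass switch) = exp(−0.00011 × 2500) = 0.759572
R(output breaker) = exp(−0.000086 × 2500) = 0.806541
R(battery string) = exp(−0.000050 × 2500) = 0.882497
R(DC bus capacitor) = exp(−0.00011 × 2500) = 0.759572
R(rectifier) = exp(−0.000034 × 2500) = 0.918512
Series (output breaker and battery string): 0.806541 × 0.882497 = 0.711770
Parallel (static bypass switch and [0.711770]): 1 − (1 − 0.759572)(1 − 0.711770) = 0.930701
Parallel (DC bus capacitor and rectifier): 1 − (1 − 0.759572)(1 − 0.918512) = 0.980408
Series ([0.930701] and [0.980408]): 0.930701 × 0.980408 = 0.9125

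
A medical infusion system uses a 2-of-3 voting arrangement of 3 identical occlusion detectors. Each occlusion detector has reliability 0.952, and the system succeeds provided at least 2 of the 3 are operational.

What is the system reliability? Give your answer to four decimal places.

0.9933

R = Σ_{i=2}^{3} C(3,i) p^i (1−p)^{3−i} with p = 0.952
C(3,2)·0.952^2·0.048^1 = 0.130508
C(3,3)·0.952^3·0.048^0 = 0.862801
Sum = 0.9933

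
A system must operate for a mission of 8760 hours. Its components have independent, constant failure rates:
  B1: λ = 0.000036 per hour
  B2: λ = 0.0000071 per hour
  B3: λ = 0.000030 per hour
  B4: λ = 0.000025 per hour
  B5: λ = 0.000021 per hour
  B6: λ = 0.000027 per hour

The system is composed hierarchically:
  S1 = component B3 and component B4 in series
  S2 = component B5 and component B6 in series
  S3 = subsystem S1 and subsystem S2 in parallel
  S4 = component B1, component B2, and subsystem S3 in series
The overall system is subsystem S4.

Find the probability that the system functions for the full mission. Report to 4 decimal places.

0.5956

R(B1) = exp(−0.000036 × 8760) = 0.729526
R(B2) = exp(−0.0000071 × 8760) = 0.939699
R(B3) = exp(−0.000030 × 8760) = 0.768896
R(B4) = exp(−0.000025 × 8760) = 0.803322
R(B5) = exp(−0.000021 × 8760) = 0.831969
R(B6) = exp(−0.000027 × 8760) = 0.789370
Series (B3 and B4): 0.768896 × 0.803322 = 0.617671
Series (B5 and B6): 0.831969 × 0.789370 = 0.656731
Parallel ([0.617671] and [0.656731]): 1 − (1 − 0.617671)(1 − 0.656731) = 0.868758
Series (B1, B2, and [0.868758]): 0.729526 × 0.939699 × 0.868758 = 0.5956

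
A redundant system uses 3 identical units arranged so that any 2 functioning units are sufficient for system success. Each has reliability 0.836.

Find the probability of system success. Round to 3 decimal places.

R = Σ_{i=2}^{3} C(3,i) p^i (1−p)^{3−i} with p = 0.836
C(3,2)·0.836^2·0.164^1 = 0.34386
C(3,3)·0.836^3·0.164^0 = 0.58428
Sum = 0.928

0.928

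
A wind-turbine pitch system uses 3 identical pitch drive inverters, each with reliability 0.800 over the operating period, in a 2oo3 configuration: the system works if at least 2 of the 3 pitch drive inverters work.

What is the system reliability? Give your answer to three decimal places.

R = Σ_{i=2}^{3} C(3,i) p^i (1−p)^{3−i} with p = 0.800
C(3,2)·0.800^2·0.200^1 = 0.38400
C(3,3)·0.800^3·0.200^0 = 0.51200
Sum = 0.896

0.896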